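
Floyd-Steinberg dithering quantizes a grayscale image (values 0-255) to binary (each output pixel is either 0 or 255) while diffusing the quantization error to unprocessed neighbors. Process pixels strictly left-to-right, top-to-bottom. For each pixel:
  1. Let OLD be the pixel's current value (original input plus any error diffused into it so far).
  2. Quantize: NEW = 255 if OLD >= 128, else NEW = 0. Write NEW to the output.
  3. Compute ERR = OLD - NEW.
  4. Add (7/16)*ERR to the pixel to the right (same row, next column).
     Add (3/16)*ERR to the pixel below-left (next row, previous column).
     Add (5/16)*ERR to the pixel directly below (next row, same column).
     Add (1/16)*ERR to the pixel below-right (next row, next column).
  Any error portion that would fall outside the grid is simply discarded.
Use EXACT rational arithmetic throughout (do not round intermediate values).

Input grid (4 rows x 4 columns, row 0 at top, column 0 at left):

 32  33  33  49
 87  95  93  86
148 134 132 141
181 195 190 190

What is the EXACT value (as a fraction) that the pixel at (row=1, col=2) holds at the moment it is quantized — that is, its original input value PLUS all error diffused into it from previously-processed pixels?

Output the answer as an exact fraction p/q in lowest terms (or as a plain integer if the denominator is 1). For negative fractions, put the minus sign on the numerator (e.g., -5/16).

Answer: 361287/4096

Derivation:
(0,0): OLD=32 → NEW=0, ERR=32
(0,1): OLD=47 → NEW=0, ERR=47
(0,2): OLD=857/16 → NEW=0, ERR=857/16
(0,3): OLD=18543/256 → NEW=0, ERR=18543/256
(1,0): OLD=1693/16 → NEW=0, ERR=1693/16
(1,1): OLD=21507/128 → NEW=255, ERR=-11133/128
(1,2): OLD=361287/4096 → NEW=0, ERR=361287/4096
Target (1,2): original=93, with diffused error = 361287/4096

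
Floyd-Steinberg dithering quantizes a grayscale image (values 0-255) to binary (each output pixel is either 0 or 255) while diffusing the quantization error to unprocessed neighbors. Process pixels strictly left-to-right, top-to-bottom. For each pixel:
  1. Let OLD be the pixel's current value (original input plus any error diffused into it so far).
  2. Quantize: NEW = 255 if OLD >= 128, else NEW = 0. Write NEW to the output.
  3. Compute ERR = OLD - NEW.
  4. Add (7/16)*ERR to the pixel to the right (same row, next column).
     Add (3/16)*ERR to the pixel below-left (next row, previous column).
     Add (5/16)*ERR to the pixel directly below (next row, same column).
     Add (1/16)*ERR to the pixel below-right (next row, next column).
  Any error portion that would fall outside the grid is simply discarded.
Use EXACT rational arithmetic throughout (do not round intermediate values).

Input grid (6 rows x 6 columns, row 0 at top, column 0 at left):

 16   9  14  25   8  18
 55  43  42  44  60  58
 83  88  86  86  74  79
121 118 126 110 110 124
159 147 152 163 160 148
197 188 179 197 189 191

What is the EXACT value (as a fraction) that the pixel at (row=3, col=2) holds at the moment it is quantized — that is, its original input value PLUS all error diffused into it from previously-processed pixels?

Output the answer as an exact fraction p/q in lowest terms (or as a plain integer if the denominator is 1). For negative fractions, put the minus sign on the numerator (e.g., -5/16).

(0,0): OLD=16 → NEW=0, ERR=16
(0,1): OLD=16 → NEW=0, ERR=16
(0,2): OLD=21 → NEW=0, ERR=21
(0,3): OLD=547/16 → NEW=0, ERR=547/16
(0,4): OLD=5877/256 → NEW=0, ERR=5877/256
(0,5): OLD=114867/4096 → NEW=0, ERR=114867/4096
(1,0): OLD=63 → NEW=0, ERR=63
(1,1): OLD=161/2 → NEW=0, ERR=161/2
(1,2): OLD=23345/256 → NEW=0, ERR=23345/256
(1,3): OLD=205203/2048 → NEW=0, ERR=205203/2048
(1,4): OLD=7759795/65536 → NEW=0, ERR=7759795/65536
(1,5): OLD=125829845/1048576 → NEW=0, ERR=125829845/1048576
(2,0): OLD=3769/32 → NEW=0, ERR=3769/32
(2,1): OLD=760715/4096 → NEW=255, ERR=-283765/4096
(2,2): OLD=7078287/65536 → NEW=0, ERR=7078287/65536
(2,3): OLD=100906865/524288 → NEW=255, ERR=-32786575/524288
(2,4): OLD=1885839005/16777216 → NEW=0, ERR=1885839005/16777216
(2,5): OLD=46460169179/268435456 → NEW=255, ERR=-21990872101/268435456
(3,0): OLD=9490721/65536 → NEW=255, ERR=-7220959/65536
(3,1): OLD=19859457/262144 → NEW=0, ERR=19859457/262144
(3,2): OLD=1483446841/8388608 → NEW=255, ERR=-655648199/8388608
Target (3,2): original=126, with diffused error = 1483446841/8388608

Answer: 1483446841/8388608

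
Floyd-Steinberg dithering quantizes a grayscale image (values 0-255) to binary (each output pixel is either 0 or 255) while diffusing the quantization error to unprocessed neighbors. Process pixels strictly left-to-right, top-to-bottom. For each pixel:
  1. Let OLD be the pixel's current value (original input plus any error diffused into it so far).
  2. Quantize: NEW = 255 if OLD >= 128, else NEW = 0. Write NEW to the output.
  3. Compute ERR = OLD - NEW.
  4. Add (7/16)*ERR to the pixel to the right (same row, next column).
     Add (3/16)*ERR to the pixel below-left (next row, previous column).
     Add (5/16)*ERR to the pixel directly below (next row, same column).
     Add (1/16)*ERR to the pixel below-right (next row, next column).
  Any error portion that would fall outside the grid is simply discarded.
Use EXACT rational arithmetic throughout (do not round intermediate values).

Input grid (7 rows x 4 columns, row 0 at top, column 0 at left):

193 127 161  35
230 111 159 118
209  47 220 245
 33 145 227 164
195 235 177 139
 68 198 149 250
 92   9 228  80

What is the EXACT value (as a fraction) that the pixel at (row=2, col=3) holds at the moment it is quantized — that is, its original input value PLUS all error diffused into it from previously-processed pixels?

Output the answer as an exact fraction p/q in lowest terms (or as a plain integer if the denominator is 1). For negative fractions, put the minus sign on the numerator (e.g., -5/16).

(0,0): OLD=193 → NEW=255, ERR=-62
(0,1): OLD=799/8 → NEW=0, ERR=799/8
(0,2): OLD=26201/128 → NEW=255, ERR=-6439/128
(0,3): OLD=26607/2048 → NEW=0, ERR=26607/2048
(1,0): OLD=29357/128 → NEW=255, ERR=-3283/128
(1,1): OLD=120507/1024 → NEW=0, ERR=120507/1024
(1,2): OLD=6666455/32768 → NEW=255, ERR=-1689385/32768
(1,3): OLD=50520465/524288 → NEW=0, ERR=50520465/524288
(2,0): OLD=3654457/16384 → NEW=255, ERR=-523463/16384
(2,1): OLD=30685571/524288 → NEW=0, ERR=30685571/524288
(2,2): OLD=267300367/1048576 → NEW=255, ERR=-86513/1048576
(2,3): OLD=4560956659/16777216 → NEW=255, ERR=282766579/16777216
Target (2,3): original=245, with diffused error = 4560956659/16777216

Answer: 4560956659/16777216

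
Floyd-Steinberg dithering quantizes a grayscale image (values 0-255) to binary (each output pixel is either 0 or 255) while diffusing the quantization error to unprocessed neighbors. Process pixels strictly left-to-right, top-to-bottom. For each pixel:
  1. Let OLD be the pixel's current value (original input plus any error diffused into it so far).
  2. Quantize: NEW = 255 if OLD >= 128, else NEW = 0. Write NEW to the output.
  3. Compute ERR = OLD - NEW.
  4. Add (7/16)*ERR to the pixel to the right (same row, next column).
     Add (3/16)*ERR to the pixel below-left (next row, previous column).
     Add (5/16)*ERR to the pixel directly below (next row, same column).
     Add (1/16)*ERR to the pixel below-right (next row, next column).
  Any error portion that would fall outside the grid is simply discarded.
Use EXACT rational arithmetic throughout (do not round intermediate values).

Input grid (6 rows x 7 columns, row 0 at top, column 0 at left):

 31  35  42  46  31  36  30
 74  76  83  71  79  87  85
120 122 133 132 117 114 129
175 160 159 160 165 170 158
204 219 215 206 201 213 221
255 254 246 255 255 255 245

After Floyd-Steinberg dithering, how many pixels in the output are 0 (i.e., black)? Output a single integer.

Answer: 17

Derivation:
(0,0): OLD=31 → NEW=0, ERR=31
(0,1): OLD=777/16 → NEW=0, ERR=777/16
(0,2): OLD=16191/256 → NEW=0, ERR=16191/256
(0,3): OLD=301753/4096 → NEW=0, ERR=301753/4096
(0,4): OLD=4143887/65536 → NEW=0, ERR=4143887/65536
(0,5): OLD=66755945/1048576 → NEW=0, ERR=66755945/1048576
(0,6): OLD=970608095/16777216 → NEW=0, ERR=970608095/16777216
(1,0): OLD=23755/256 → NEW=0, ERR=23755/256
(1,1): OLD=298125/2048 → NEW=255, ERR=-224115/2048
(1,2): OLD=4701329/65536 → NEW=0, ERR=4701329/65536
(1,3): OLD=37018749/262144 → NEW=255, ERR=-29827971/262144
(1,4): OLD=1099244439/16777216 → NEW=0, ERR=1099244439/16777216
(1,5): OLD=20180865351/134217728 → NEW=255, ERR=-14044655289/134217728
(1,6): OLD=131592607817/2147483648 → NEW=0, ERR=131592607817/2147483648
(2,0): OLD=4210015/32768 → NEW=255, ERR=-4145825/32768
(2,1): OLD=54211589/1048576 → NEW=0, ERR=54211589/1048576
(2,2): OLD=2514274639/16777216 → NEW=255, ERR=-1763915441/16777216
(2,3): OLD=9021197463/134217728 → NEW=0, ERR=9021197463/134217728
(2,4): OLD=150483929799/1073741824 → NEW=255, ERR=-123320235321/1073741824
(2,5): OLD=1602435567981/34359738368 → NEW=0, ERR=1602435567981/34359738368
(2,6): OLD=89067525838795/549755813888 → NEW=255, ERR=-51120206702645/549755813888
(3,0): OLD=2435315567/16777216 → NEW=255, ERR=-1842874513/16777216
(3,1): OLD=13486034883/134217728 → NEW=0, ERR=13486034883/134217728
(3,2): OLD=199649101177/1073741824 → NEW=255, ERR=-74155063943/1073741824
(3,3): OLD=526922556543/4294967296 → NEW=0, ERR=526922556543/4294967296
(3,4): OLD=107602868061039/549755813888 → NEW=255, ERR=-32584864480401/549755813888
(3,5): OLD=589468013629373/4398046511104 → NEW=255, ERR=-532033846702147/4398046511104
(3,6): OLD=5554328137751651/70368744177664 → NEW=0, ERR=5554328137751651/70368744177664
(4,0): OLD=404829788321/2147483648 → NEW=255, ERR=-142778541919/2147483648
(4,1): OLD=6923397378477/34359738368 → NEW=255, ERR=-1838335905363/34359738368
(4,2): OLD=109562904704579/549755813888 → NEW=255, ERR=-30624827836861/549755813888
(4,3): OLD=899564908862161/4398046511104 → NEW=255, ERR=-221936951469359/4398046511104
(4,4): OLD=5115315749001251/35184372088832 → NEW=255, ERR=-3856699133650909/35184372088832
(4,5): OLD=155752306309958051/1125899906842624 → NEW=255, ERR=-131352169934911069/1125899906842624
(4,6): OLD=3369862467315523429/18014398509481984 → NEW=255, ERR=-1223809152602382491/18014398509481984
(5,0): OLD=123250441471831/549755813888 → NEW=255, ERR=-16937291069609/549755813888
(5,1): OLD=920076963741341/4398046511104 → NEW=255, ERR=-201424896590179/4398046511104
(5,2): OLD=6887312913902555/35184372088832 → NEW=255, ERR=-2084701968749605/35184372088832
(5,3): OLD=53275879949950567/281474976710656 → NEW=255, ERR=-18500239111266713/281474976710656
(5,4): OLD=3007720694037403405/18014398509481984 → NEW=255, ERR=-1585950925880502515/18014398509481984
(5,5): OLD=23121429214246839357/144115188075855872 → NEW=255, ERR=-13627943745096408003/144115188075855872
(5,6): OLD=403770487185916245747/2305843009213693952 → NEW=255, ERR=-184219480163575712013/2305843009213693952
Output grid:
  Row 0: .......  (7 black, running=7)
  Row 1: .#.#.#.  (4 black, running=11)
  Row 2: #.#.#.#  (3 black, running=14)
  Row 3: #.#.##.  (3 black, running=17)
  Row 4: #######  (0 black, running=17)
  Row 5: #######  (0 black, running=17)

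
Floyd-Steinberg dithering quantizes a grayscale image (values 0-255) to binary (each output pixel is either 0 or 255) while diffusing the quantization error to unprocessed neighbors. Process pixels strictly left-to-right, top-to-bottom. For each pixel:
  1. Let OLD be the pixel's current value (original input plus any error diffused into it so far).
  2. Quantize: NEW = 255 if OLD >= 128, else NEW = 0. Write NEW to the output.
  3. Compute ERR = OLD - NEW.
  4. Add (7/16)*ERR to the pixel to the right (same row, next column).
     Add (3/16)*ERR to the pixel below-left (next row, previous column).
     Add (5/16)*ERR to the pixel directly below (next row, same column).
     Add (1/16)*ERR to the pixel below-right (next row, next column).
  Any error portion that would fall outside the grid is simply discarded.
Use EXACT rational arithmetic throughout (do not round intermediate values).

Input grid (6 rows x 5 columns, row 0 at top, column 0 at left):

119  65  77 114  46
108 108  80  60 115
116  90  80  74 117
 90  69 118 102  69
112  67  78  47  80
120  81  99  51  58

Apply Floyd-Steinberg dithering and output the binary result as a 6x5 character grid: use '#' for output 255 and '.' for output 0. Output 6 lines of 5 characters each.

Answer: ..#..
#...#
.#.#.
..#..
#...#
.#.#.

Derivation:
(0,0): OLD=119 → NEW=0, ERR=119
(0,1): OLD=1873/16 → NEW=0, ERR=1873/16
(0,2): OLD=32823/256 → NEW=255, ERR=-32457/256
(0,3): OLD=239745/4096 → NEW=0, ERR=239745/4096
(0,4): OLD=4692871/65536 → NEW=0, ERR=4692871/65536
(1,0): OLD=42787/256 → NEW=255, ERR=-22493/256
(1,1): OLD=183925/2048 → NEW=0, ERR=183925/2048
(1,2): OLD=6419993/65536 → NEW=0, ERR=6419993/65536
(1,3): OLD=33200933/262144 → NEW=0, ERR=33200933/262144
(1,4): OLD=823952591/4194304 → NEW=255, ERR=-245594929/4194304
(2,0): OLD=3453143/32768 → NEW=0, ERR=3453143/32768
(2,1): OLD=185645613/1048576 → NEW=255, ERR=-81741267/1048576
(2,2): OLD=1776168647/16777216 → NEW=0, ERR=1776168647/16777216
(2,3): OLD=41618081893/268435456 → NEW=255, ERR=-26832959387/268435456
(2,4): OLD=270087836035/4294967296 → NEW=0, ERR=270087836035/4294967296
(3,0): OLD=1817228519/16777216 → NEW=0, ERR=1817228519/16777216
(3,1): OLD=15899929947/134217728 → NEW=0, ERR=15899929947/134217728
(3,2): OLD=770074009433/4294967296 → NEW=255, ERR=-325142651047/4294967296
(3,3): OLD=481464250065/8589934592 → NEW=0, ERR=481464250065/8589934592
(3,4): OLD=14695761199989/137438953472 → NEW=0, ERR=14695761199989/137438953472
(4,0): OLD=360907099177/2147483648 → NEW=255, ERR=-186701231063/2147483648
(4,1): OLD=4024159045673/68719476736 → NEW=0, ERR=4024159045673/68719476736
(4,2): OLD=107615514336903/1099511627776 → NEW=0, ERR=107615514336903/1099511627776
(4,3): OLD=2157740214619177/17592186044416 → NEW=0, ERR=2157740214619177/17592186044416
(4,4): OLD=48013505591312799/281474976710656 → NEW=255, ERR=-23762613469904481/281474976710656
(5,0): OLD=114141675500059/1099511627776 → NEW=0, ERR=114141675500059/1099511627776
(5,1): OLD=1386573517229201/8796093022208 → NEW=255, ERR=-856430203433839/8796093022208
(5,2): OLD=31988646352783257/281474976710656 → NEW=0, ERR=31988646352783257/281474976710656
(5,3): OLD=145621263473861495/1125899906842624 → NEW=255, ERR=-141483212771007625/1125899906842624
(5,4): OLD=-282704271509560595/18014398509481984 → NEW=0, ERR=-282704271509560595/18014398509481984
Row 0: ..#..
Row 1: #...#
Row 2: .#.#.
Row 3: ..#..
Row 4: #...#
Row 5: .#.#.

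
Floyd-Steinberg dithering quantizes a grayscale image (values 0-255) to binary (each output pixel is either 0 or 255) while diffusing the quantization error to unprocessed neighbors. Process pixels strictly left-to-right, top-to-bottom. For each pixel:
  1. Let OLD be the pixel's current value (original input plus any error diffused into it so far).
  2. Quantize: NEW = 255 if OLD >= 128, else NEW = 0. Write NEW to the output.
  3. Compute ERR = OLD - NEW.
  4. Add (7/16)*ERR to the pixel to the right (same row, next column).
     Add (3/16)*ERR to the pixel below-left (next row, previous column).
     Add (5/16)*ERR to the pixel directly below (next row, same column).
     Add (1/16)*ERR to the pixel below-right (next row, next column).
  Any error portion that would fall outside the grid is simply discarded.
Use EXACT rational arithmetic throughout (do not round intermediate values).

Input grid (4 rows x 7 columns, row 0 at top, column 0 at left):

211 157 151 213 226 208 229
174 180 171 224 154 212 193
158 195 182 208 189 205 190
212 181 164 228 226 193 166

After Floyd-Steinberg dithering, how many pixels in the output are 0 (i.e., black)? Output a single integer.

Answer: 6

Derivation:
(0,0): OLD=211 → NEW=255, ERR=-44
(0,1): OLD=551/4 → NEW=255, ERR=-469/4
(0,2): OLD=6381/64 → NEW=0, ERR=6381/64
(0,3): OLD=262779/1024 → NEW=255, ERR=1659/1024
(0,4): OLD=3714397/16384 → NEW=255, ERR=-463523/16384
(0,5): OLD=51281291/262144 → NEW=255, ERR=-15565429/262144
(0,6): OLD=851537613/4194304 → NEW=255, ERR=-218009907/4194304
(1,0): OLD=8849/64 → NEW=255, ERR=-7471/64
(1,1): OLD=55415/512 → NEW=0, ERR=55415/512
(1,2): OLD=3972867/16384 → NEW=255, ERR=-205053/16384
(1,3): OLD=14415143/65536 → NEW=255, ERR=-2296537/65536
(1,4): OLD=498266357/4194304 → NEW=0, ERR=498266357/4194304
(1,5): OLD=7848508869/33554432 → NEW=255, ERR=-707871291/33554432
(1,6): OLD=87948215787/536870912 → NEW=255, ERR=-48953866773/536870912
(2,0): OLD=1161741/8192 → NEW=255, ERR=-927219/8192
(2,1): OLD=44475679/262144 → NEW=255, ERR=-22371041/262144
(2,2): OLD=591175837/4194304 → NEW=255, ERR=-478371683/4194304
(2,3): OLD=5658727797/33554432 → NEW=255, ERR=-2897652363/33554432
(2,4): OLD=48908124645/268435456 → NEW=255, ERR=-19542916635/268435456
(2,5): OLD=1347622548567/8589934592 → NEW=255, ERR=-842810772393/8589934592
(2,6): OLD=16116201360593/137438953472 → NEW=0, ERR=16116201360593/137438953472
(3,0): OLD=673724285/4194304 → NEW=255, ERR=-395823235/4194304
(3,1): OLD=2838203641/33554432 → NEW=0, ERR=2838203641/33554432
(3,2): OLD=38611468699/268435456 → NEW=255, ERR=-29839572581/268435456
(3,3): OLD=141306225821/1073741824 → NEW=255, ERR=-132497939299/1073741824
(3,4): OLD=17244220900221/137438953472 → NEW=0, ERR=17244220900221/137438953472
(3,5): OLD=258019401798151/1099511627776 → NEW=255, ERR=-22356063284729/1099511627776
(3,6): OLD=3300578715937369/17592186044416 → NEW=255, ERR=-1185428725388711/17592186044416
Output grid:
  Row 0: ##.####  (1 black, running=1)
  Row 1: #.##.##  (2 black, running=3)
  Row 2: ######.  (1 black, running=4)
  Row 3: #.##.##  (2 black, running=6)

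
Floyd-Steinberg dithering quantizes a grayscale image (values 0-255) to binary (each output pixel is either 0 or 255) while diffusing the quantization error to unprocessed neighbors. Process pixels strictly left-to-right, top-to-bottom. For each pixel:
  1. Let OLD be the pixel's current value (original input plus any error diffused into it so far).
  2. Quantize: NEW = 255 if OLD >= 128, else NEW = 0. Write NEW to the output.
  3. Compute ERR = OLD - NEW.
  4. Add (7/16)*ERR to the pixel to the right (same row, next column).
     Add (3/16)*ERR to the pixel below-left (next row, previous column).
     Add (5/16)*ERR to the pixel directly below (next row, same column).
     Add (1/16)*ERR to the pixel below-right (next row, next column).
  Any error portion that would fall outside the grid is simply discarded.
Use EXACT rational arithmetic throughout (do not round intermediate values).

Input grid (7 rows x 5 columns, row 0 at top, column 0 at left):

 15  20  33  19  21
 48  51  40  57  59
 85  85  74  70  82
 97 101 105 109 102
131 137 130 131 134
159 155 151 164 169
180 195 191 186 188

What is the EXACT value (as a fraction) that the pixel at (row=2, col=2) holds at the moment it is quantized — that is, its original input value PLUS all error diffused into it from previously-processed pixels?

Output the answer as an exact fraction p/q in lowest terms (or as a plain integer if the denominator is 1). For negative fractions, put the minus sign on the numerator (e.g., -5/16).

Answer: 1799950511/16777216

Derivation:
(0,0): OLD=15 → NEW=0, ERR=15
(0,1): OLD=425/16 → NEW=0, ERR=425/16
(0,2): OLD=11423/256 → NEW=0, ERR=11423/256
(0,3): OLD=157785/4096 → NEW=0, ERR=157785/4096
(0,4): OLD=2480751/65536 → NEW=0, ERR=2480751/65536
(1,0): OLD=14763/256 → NEW=0, ERR=14763/256
(1,1): OLD=192173/2048 → NEW=0, ERR=192173/2048
(1,2): OLD=6807857/65536 → NEW=0, ERR=6807857/65536
(1,3): OLD=32603293/262144 → NEW=0, ERR=32603293/262144
(1,4): OLD=535400247/4194304 → NEW=0, ERR=535400247/4194304
(2,0): OLD=3952319/32768 → NEW=0, ERR=3952319/32768
(2,1): OLD=199412005/1048576 → NEW=255, ERR=-67974875/1048576
(2,2): OLD=1799950511/16777216 → NEW=0, ERR=1799950511/16777216
Target (2,2): original=74, with diffused error = 1799950511/16777216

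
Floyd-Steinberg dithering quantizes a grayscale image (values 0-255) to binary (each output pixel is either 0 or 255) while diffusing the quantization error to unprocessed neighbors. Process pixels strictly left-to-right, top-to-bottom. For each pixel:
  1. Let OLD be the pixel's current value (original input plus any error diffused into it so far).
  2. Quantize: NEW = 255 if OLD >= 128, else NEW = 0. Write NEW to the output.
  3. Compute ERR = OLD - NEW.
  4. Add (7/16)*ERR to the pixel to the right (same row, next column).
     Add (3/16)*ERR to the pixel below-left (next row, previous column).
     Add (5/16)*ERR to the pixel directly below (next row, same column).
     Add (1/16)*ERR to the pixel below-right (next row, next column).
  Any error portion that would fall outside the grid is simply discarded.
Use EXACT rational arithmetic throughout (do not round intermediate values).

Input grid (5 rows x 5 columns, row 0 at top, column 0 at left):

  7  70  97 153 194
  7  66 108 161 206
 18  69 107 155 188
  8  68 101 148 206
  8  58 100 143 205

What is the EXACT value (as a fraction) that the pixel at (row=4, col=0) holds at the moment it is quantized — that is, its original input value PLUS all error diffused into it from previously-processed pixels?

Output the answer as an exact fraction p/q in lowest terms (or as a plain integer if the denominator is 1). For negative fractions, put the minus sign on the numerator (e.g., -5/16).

Answer: 35595122409/2147483648

Derivation:
(0,0): OLD=7 → NEW=0, ERR=7
(0,1): OLD=1169/16 → NEW=0, ERR=1169/16
(0,2): OLD=33015/256 → NEW=255, ERR=-32265/256
(0,3): OLD=400833/4096 → NEW=0, ERR=400833/4096
(0,4): OLD=15519815/65536 → NEW=255, ERR=-1191865/65536
(1,0): OLD=5859/256 → NEW=0, ERR=5859/256
(1,1): OLD=154933/2048 → NEW=0, ERR=154933/2048
(1,2): OLD=8167513/65536 → NEW=0, ERR=8167513/65536
(1,3): OLD=61556133/262144 → NEW=255, ERR=-5290587/262144
(1,4): OLD=828808527/4194304 → NEW=255, ERR=-240738993/4194304
(2,0): OLD=1288983/32768 → NEW=0, ERR=1288983/32768
(2,1): OLD=141189229/1048576 → NEW=255, ERR=-126197651/1048576
(2,2): OLD=1581018247/16777216 → NEW=0, ERR=1581018247/16777216
(2,3): OLD=50183650981/268435456 → NEW=255, ERR=-18267390299/268435456
(2,4): OLD=597128080707/4294967296 → NEW=255, ERR=-498088579773/4294967296
(3,0): OLD=-38137945/16777216 → NEW=0, ERR=-38137945/16777216
(3,1): OLD=6646923675/134217728 → NEW=0, ERR=6646923675/134217728
(3,2): OLD=566221318553/4294967296 → NEW=255, ERR=-528995341927/4294967296
(3,3): OLD=489574858929/8589934592 → NEW=0, ERR=489574858929/8589934592
(3,4): OLD=26174006140437/137438953472 → NEW=255, ERR=-8872926994923/137438953472
(4,0): OLD=35595122409/2147483648 → NEW=0, ERR=35595122409/2147483648
Target (4,0): original=8, with diffused error = 35595122409/2147483648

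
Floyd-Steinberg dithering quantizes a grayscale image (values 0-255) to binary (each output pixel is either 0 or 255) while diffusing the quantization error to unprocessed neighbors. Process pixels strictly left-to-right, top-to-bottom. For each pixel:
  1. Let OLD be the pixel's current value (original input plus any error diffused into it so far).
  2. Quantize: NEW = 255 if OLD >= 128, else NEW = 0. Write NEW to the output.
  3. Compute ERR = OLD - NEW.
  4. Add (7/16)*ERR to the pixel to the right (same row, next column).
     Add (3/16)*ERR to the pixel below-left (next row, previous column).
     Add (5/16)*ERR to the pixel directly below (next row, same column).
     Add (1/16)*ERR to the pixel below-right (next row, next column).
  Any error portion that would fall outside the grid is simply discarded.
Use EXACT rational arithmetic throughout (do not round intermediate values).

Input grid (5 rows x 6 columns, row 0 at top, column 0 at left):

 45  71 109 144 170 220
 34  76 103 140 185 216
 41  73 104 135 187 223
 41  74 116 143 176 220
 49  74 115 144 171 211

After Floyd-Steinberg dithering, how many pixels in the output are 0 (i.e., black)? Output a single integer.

(0,0): OLD=45 → NEW=0, ERR=45
(0,1): OLD=1451/16 → NEW=0, ERR=1451/16
(0,2): OLD=38061/256 → NEW=255, ERR=-27219/256
(0,3): OLD=399291/4096 → NEW=0, ERR=399291/4096
(0,4): OLD=13936157/65536 → NEW=255, ERR=-2775523/65536
(0,5): OLD=211258059/1048576 → NEW=255, ERR=-56128821/1048576
(1,0): OLD=16657/256 → NEW=0, ERR=16657/256
(1,1): OLD=236919/2048 → NEW=0, ERR=236919/2048
(1,2): OLD=9458883/65536 → NEW=255, ERR=-7252797/65536
(1,3): OLD=28169927/262144 → NEW=0, ERR=28169927/262144
(1,4): OLD=3604333109/16777216 → NEW=255, ERR=-673856971/16777216
(1,5): OLD=48064220131/268435456 → NEW=255, ERR=-20386821149/268435456
(2,0): OLD=2720525/32768 → NEW=0, ERR=2720525/32768
(2,1): OLD=135046239/1048576 → NEW=255, ERR=-132340641/1048576
(2,2): OLD=697563869/16777216 → NEW=0, ERR=697563869/16777216
(2,3): OLD=23128911669/134217728 → NEW=255, ERR=-11096608971/134217728
(2,4): OLD=561583342879/4294967296 → NEW=255, ERR=-533633317601/4294967296
(2,5): OLD=9785557012425/68719476736 → NEW=255, ERR=-7737909555255/68719476736
(3,0): OLD=726127933/16777216 → NEW=0, ERR=726127933/16777216
(3,1): OLD=8922734201/134217728 → NEW=0, ERR=8922734201/134217728
(3,2): OLD=144620184187/1073741824 → NEW=255, ERR=-129183980933/1073741824
(3,3): OLD=3011952669425/68719476736 → NEW=0, ERR=3011952669425/68719476736
(3,4): OLD=71505928653777/549755813888 → NEW=255, ERR=-68681803887663/549755813888
(3,5): OLD=1076546390808991/8796093022208 → NEW=0, ERR=1076546390808991/8796093022208
(4,0): OLD=161040018675/2147483648 → NEW=0, ERR=161040018675/2147483648
(4,1): OLD=3701559995863/34359738368 → NEW=0, ERR=3701559995863/34359738368
(4,2): OLD=150531101156949/1099511627776 → NEW=255, ERR=-129844363925931/1099511627776
(4,3): OLD=1320945236667017/17592186044416 → NEW=0, ERR=1320945236667017/17592186044416
(4,4): OLD=53620087280391961/281474976710656 → NEW=255, ERR=-18156031780825319/281474976710656
(4,5): OLD=960249637848352527/4503599627370496 → NEW=255, ERR=-188168267131123953/4503599627370496
Output grid:
  Row 0: ..#.##  (3 black, running=3)
  Row 1: ..#.##  (3 black, running=6)
  Row 2: .#.###  (2 black, running=8)
  Row 3: ..#.#.  (4 black, running=12)
  Row 4: ..#.##  (3 black, running=15)

Answer: 15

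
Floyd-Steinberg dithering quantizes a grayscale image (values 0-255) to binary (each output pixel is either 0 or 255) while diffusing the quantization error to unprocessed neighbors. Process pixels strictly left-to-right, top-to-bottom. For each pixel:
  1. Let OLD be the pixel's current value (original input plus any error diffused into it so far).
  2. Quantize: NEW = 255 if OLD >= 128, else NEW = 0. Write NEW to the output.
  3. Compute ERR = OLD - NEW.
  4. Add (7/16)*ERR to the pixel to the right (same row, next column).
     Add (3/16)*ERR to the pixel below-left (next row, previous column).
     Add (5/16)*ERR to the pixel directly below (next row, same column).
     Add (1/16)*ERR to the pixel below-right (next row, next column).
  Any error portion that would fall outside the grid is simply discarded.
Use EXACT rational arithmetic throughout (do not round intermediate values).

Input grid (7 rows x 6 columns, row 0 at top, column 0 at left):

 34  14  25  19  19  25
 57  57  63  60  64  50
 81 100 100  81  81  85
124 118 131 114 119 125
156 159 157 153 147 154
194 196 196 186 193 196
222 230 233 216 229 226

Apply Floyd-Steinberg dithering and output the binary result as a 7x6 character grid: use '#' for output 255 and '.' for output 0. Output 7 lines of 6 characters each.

(0,0): OLD=34 → NEW=0, ERR=34
(0,1): OLD=231/8 → NEW=0, ERR=231/8
(0,2): OLD=4817/128 → NEW=0, ERR=4817/128
(0,3): OLD=72631/2048 → NEW=0, ERR=72631/2048
(0,4): OLD=1131009/32768 → NEW=0, ERR=1131009/32768
(0,5): OLD=21024263/524288 → NEW=0, ERR=21024263/524288
(1,0): OLD=9349/128 → NEW=0, ERR=9349/128
(1,1): OLD=109731/1024 → NEW=0, ERR=109731/1024
(1,2): OLD=4263007/32768 → NEW=255, ERR=-4092833/32768
(1,3): OLD=3311027/131072 → NEW=0, ERR=3311027/131072
(1,4): OLD=801726713/8388608 → NEW=0, ERR=801726713/8388608
(1,5): OLD=14294452735/134217728 → NEW=0, ERR=14294452735/134217728
(2,0): OLD=2030257/16384 → NEW=0, ERR=2030257/16384
(2,1): OLD=88524203/524288 → NEW=255, ERR=-45169237/524288
(2,2): OLD=291164097/8388608 → NEW=0, ERR=291164097/8388608
(2,3): OLD=7663364089/67108864 → NEW=0, ERR=7663364089/67108864
(2,4): OLD=391645259627/2147483648 → NEW=255, ERR=-155963070613/2147483648
(2,5): OLD=3177634524317/34359738368 → NEW=0, ERR=3177634524317/34359738368
(3,0): OLD=1229520801/8388608 → NEW=255, ERR=-909574239/8388608
(3,1): OLD=3885058573/67108864 → NEW=0, ERR=3885058573/67108864
(3,2): OLD=98355291383/536870912 → NEW=255, ERR=-38546791177/536870912
(3,3): OLD=3670487072229/34359738368 → NEW=0, ERR=3670487072229/34359738368
(3,4): OLD=46046925847877/274877906944 → NEW=255, ERR=-24046940422843/274877906944
(3,5): OLD=488569338862315/4398046511104 → NEW=0, ERR=488569338862315/4398046511104
(4,0): OLD=142775930703/1073741824 → NEW=255, ERR=-131028234417/1073741824
(4,1): OLD=1777499995523/17179869184 → NEW=0, ERR=1777499995523/17179869184
(4,2): OLD=111862300747161/549755813888 → NEW=255, ERR=-28325431794279/549755813888
(4,3): OLD=1257409618913885/8796093022208 → NEW=255, ERR=-985594101749155/8796093022208
(4,4): OLD=13812802331998765/140737488355328 → NEW=0, ERR=13812802331998765/140737488355328
(4,5): OLD=509325848352994331/2251799813685248 → NEW=255, ERR=-64883104136743909/2251799813685248
(5,0): OLD=48176555180345/274877906944 → NEW=255, ERR=-21917311090375/274877906944
(5,1): OLD=1549529124966857/8796093022208 → NEW=255, ERR=-693474595696183/8796093022208
(5,2): OLD=9208744348344499/70368744177664 → NEW=255, ERR=-8735285416959821/70368744177664
(5,3): OLD=251880337824747105/2251799813685248 → NEW=0, ERR=251880337824747105/2251799813685248
(5,4): OLD=1171847871691895169/4503599627370496 → NEW=255, ERR=23429966712418689/4503599627370496
(5,5): OLD=14080476831677327669/72057594037927936 → NEW=255, ERR=-4294209647994296011/72057594037927936
(6,0): OLD=25656528853334267/140737488355328 → NEW=255, ERR=-10231530677274373/140737488355328
(6,1): OLD=327181898970960863/2251799813685248 → NEW=255, ERR=-247027053518777377/2251799813685248
(6,2): OLD=1461496545262402503/9007199254740992 → NEW=255, ERR=-835339264696550457/9007199254740992
(6,3): OLD=29341575794907612299/144115188075855872 → NEW=255, ERR=-7407797164435635061/144115188075855872
(6,4): OLD=470287347365691498475/2305843009213693952 → NEW=255, ERR=-117702619983800459285/2305843009213693952
(6,5): OLD=6838932580707785122445/36893488147419103232 → NEW=255, ERR=-2568906896884086201715/36893488147419103232
Row 0: ......
Row 1: ..#...
Row 2: .#..#.
Row 3: #.#.#.
Row 4: #.##.#
Row 5: ###.##
Row 6: ######

Answer: ......
..#...
.#..#.
#.#.#.
#.##.#
###.##
######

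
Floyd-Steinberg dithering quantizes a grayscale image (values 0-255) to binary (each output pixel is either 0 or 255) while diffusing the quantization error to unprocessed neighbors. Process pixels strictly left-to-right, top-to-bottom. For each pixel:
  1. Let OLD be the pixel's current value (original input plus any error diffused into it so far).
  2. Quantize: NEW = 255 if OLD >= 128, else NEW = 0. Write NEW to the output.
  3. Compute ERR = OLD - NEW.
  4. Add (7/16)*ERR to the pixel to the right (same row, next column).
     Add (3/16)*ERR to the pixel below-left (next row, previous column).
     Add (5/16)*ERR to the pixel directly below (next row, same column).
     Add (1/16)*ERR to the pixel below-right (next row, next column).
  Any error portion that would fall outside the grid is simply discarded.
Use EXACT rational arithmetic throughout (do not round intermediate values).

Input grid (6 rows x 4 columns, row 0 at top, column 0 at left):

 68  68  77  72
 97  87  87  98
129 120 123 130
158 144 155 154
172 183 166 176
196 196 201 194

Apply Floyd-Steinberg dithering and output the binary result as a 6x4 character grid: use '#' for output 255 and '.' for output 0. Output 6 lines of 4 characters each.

(0,0): OLD=68 → NEW=0, ERR=68
(0,1): OLD=391/4 → NEW=0, ERR=391/4
(0,2): OLD=7665/64 → NEW=0, ERR=7665/64
(0,3): OLD=127383/1024 → NEW=0, ERR=127383/1024
(1,0): OLD=8741/64 → NEW=255, ERR=-7579/64
(1,1): OLD=47331/512 → NEW=0, ERR=47331/512
(1,2): OLD=3183487/16384 → NEW=255, ERR=-994433/16384
(1,3): OLD=30881961/262144 → NEW=0, ERR=30881961/262144
(2,0): OLD=895601/8192 → NEW=0, ERR=895601/8192
(2,1): OLD=46645131/262144 → NEW=255, ERR=-20201589/262144
(2,2): OLD=51476623/524288 → NEW=0, ERR=51476623/524288
(2,3): OLD=1727853155/8388608 → NEW=255, ERR=-411241885/8388608
(3,0): OLD=745391425/4194304 → NEW=255, ERR=-324156095/4194304
(3,1): OLD=7472443295/67108864 → NEW=0, ERR=7472443295/67108864
(3,2): OLD=236640712481/1073741824 → NEW=255, ERR=-37163452639/1073741824
(3,3): OLD=2227785003367/17179869184 → NEW=255, ERR=-2153081638553/17179869184
(4,0): OLD=181168436013/1073741824 → NEW=255, ERR=-92635729107/1073741824
(4,1): OLD=1449393551143/8589934592 → NEW=255, ERR=-741039769817/8589934592
(4,2): OLD=27735800132007/274877906944 → NEW=0, ERR=27735800132007/274877906944
(4,3): OLD=786446411918529/4398046511104 → NEW=255, ERR=-335055448412991/4398046511104
(5,0): OLD=21009486406781/137438953472 → NEW=255, ERR=-14037446728579/137438953472
(5,1): OLD=606419152550187/4398046511104 → NEW=255, ERR=-515082707781333/4398046511104
(5,2): OLD=355400747763013/2199023255552 → NEW=255, ERR=-205350182402747/2199023255552
(5,3): OLD=9545129376875515/70368744177664 → NEW=255, ERR=-8398900388428805/70368744177664
Row 0: ....
Row 1: #.#.
Row 2: .#.#
Row 3: #.##
Row 4: ##.#
Row 5: ####

Answer: ....
#.#.
.#.#
#.##
##.#
####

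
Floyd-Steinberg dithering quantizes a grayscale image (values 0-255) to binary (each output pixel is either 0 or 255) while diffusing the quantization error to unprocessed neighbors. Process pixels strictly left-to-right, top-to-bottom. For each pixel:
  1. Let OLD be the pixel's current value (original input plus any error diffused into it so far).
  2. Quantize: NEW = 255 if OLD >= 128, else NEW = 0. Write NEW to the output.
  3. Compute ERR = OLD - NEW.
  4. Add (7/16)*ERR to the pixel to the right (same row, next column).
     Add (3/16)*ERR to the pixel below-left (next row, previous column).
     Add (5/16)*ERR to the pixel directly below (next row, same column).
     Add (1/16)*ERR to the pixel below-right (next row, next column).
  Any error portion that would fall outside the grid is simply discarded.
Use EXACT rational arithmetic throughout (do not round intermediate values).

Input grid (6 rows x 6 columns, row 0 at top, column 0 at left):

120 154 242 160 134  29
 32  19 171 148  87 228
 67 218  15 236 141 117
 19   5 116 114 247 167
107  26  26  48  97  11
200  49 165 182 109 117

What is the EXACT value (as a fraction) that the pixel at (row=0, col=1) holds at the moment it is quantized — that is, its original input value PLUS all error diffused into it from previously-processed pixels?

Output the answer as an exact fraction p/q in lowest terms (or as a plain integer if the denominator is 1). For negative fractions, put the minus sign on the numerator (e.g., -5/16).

Answer: 413/2

Derivation:
(0,0): OLD=120 → NEW=0, ERR=120
(0,1): OLD=413/2 → NEW=255, ERR=-97/2
Target (0,1): original=154, with diffused error = 413/2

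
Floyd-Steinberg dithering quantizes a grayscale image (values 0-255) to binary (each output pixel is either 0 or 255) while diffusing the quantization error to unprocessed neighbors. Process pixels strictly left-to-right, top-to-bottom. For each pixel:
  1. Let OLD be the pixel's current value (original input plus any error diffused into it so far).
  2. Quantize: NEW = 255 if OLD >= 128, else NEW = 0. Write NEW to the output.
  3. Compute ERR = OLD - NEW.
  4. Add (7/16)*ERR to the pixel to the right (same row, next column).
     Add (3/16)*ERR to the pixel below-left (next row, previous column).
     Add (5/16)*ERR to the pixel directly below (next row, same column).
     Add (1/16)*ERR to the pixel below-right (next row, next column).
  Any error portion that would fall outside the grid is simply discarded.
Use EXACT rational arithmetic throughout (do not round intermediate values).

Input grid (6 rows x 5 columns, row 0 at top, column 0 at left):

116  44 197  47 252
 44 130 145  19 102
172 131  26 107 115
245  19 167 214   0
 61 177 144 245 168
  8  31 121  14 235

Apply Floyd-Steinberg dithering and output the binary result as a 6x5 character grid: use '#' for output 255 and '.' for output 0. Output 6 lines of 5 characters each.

Answer: ..#.#
.##..
#...#
#.##.
.#.##
..#.#

Derivation:
(0,0): OLD=116 → NEW=0, ERR=116
(0,1): OLD=379/4 → NEW=0, ERR=379/4
(0,2): OLD=15261/64 → NEW=255, ERR=-1059/64
(0,3): OLD=40715/1024 → NEW=0, ERR=40715/1024
(0,4): OLD=4413773/16384 → NEW=255, ERR=235853/16384
(1,0): OLD=6273/64 → NEW=0, ERR=6273/64
(1,1): OLD=105799/512 → NEW=255, ERR=-24761/512
(1,2): OLD=2163475/16384 → NEW=255, ERR=-2014445/16384
(1,3): OLD=-1356681/65536 → NEW=0, ERR=-1356681/65536
(1,4): OLD=104780805/1048576 → NEW=0, ERR=104780805/1048576
(2,0): OLD=1585661/8192 → NEW=255, ERR=-503299/8192
(2,1): OLD=18895471/262144 → NEW=0, ERR=18895471/262144
(2,2): OLD=51206797/4194304 → NEW=0, ERR=51206797/4194304
(2,3): OLD=7846629847/67108864 → NEW=0, ERR=7846629847/67108864
(2,4): OLD=210547334945/1073741824 → NEW=255, ERR=-63256830175/1073741824
(3,0): OLD=1003763053/4194304 → NEW=255, ERR=-65784467/4194304
(3,1): OLD=1111073065/33554432 → NEW=0, ERR=1111073065/33554432
(3,2): OLD=227343581395/1073741824 → NEW=255, ERR=-46460583725/1073741824
(3,3): OLD=475292094571/2147483648 → NEW=255, ERR=-72316235669/2147483648
(3,4): OLD=-887689796329/34359738368 → NEW=0, ERR=-887689796329/34359738368
(4,0): OLD=33450966147/536870912 → NEW=0, ERR=33450966147/536870912
(4,1): OLD=3530699487299/17179869184 → NEW=255, ERR=-850167154621/17179869184
(4,2): OLD=28747681572813/274877906944 → NEW=0, ERR=28747681572813/274877906944
(4,3): OLD=1199274310856515/4398046511104 → NEW=255, ERR=77772450524995/4398046511104
(4,4): OLD=11650131055221845/70368744177664 → NEW=255, ERR=-6293898710082475/70368744177664
(5,0): OLD=5000676375209/274877906944 → NEW=0, ERR=5000676375209/274877906944
(5,1): OLD=103350371743355/2199023255552 → NEW=0, ERR=103350371743355/2199023255552
(5,2): OLD=12277012335721363/70368744177664 → NEW=255, ERR=-5667017429582957/70368744177664
(5,3): OLD=-7301754229222915/281474976710656 → NEW=0, ERR=-7301754229222915/281474976710656
(5,4): OLD=886333095459456335/4503599627370496 → NEW=255, ERR=-262084809520020145/4503599627370496
Row 0: ..#.#
Row 1: .##..
Row 2: #...#
Row 3: #.##.
Row 4: .#.##
Row 5: ..#.#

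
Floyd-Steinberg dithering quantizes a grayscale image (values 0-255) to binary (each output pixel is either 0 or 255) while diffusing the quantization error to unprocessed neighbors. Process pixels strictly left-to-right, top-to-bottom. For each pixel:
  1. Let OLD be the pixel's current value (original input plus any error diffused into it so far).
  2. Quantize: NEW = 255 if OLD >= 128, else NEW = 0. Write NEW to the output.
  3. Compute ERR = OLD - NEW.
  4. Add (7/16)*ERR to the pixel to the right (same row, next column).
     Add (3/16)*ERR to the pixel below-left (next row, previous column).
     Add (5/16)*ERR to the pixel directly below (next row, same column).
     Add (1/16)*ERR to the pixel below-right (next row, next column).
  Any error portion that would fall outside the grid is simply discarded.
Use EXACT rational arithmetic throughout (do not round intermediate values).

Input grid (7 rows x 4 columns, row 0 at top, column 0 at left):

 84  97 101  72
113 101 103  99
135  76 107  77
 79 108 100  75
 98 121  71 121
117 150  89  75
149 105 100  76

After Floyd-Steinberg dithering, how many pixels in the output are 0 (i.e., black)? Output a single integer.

Answer: 17

Derivation:
(0,0): OLD=84 → NEW=0, ERR=84
(0,1): OLD=535/4 → NEW=255, ERR=-485/4
(0,2): OLD=3069/64 → NEW=0, ERR=3069/64
(0,3): OLD=95211/1024 → NEW=0, ERR=95211/1024
(1,0): OLD=7457/64 → NEW=0, ERR=7457/64
(1,1): OLD=65703/512 → NEW=255, ERR=-64857/512
(1,2): OLD=1186547/16384 → NEW=0, ERR=1186547/16384
(1,3): OLD=42660629/262144 → NEW=255, ERR=-24186091/262144
(2,0): OLD=1209629/8192 → NEW=255, ERR=-879331/8192
(2,1): OLD=2703823/262144 → NEW=0, ERR=2703823/262144
(2,2): OLD=57109499/524288 → NEW=0, ERR=57109499/524288
(2,3): OLD=841797903/8388608 → NEW=0, ERR=841797903/8388608
(3,0): OLD=198768525/4194304 → NEW=0, ERR=198768525/4194304
(3,1): OLD=9775853331/67108864 → NEW=255, ERR=-7336906989/67108864
(3,2): OLD=113461241197/1073741824 → NEW=0, ERR=113461241197/1073741824
(3,3): OLD=2738429789051/17179869184 → NEW=255, ERR=-1642436852869/17179869184
(4,0): OLD=99117459785/1073741824 → NEW=0, ERR=99117459785/1073741824
(4,1): OLD=1288451148315/8589934592 → NEW=255, ERR=-901982172645/8589934592
(4,2): OLD=9159921523963/274877906944 → NEW=0, ERR=9159921523963/274877906944
(4,3): OLD=493934208028237/4398046511104 → NEW=0, ERR=493934208028237/4398046511104
(5,0): OLD=17339109429689/137438953472 → NEW=0, ERR=17339109429689/137438953472
(5,1): OLD=810991195334895/4398046511104 → NEW=255, ERR=-310510664996625/4398046511104
(5,2): OLD=182563282826351/2199023255552 → NEW=0, ERR=182563282826351/2199023255552
(5,3): OLD=10449771557418307/70368744177664 → NEW=255, ERR=-7494258207886013/70368744177664
(6,0): OLD=12327668396232301/70368744177664 → NEW=255, ERR=-5616361369072019/70368744177664
(6,1): OLD=80467806614571851/1125899906842624 → NEW=0, ERR=80467806614571851/1125899906842624
(6,2): OLD=2392861377067995293/18014398509481984 → NEW=255, ERR=-2200810242849910627/18014398509481984
(6,3): OLD=-1597255205599911093/288230376151711744 → NEW=0, ERR=-1597255205599911093/288230376151711744
Output grid:
  Row 0: .#..  (3 black, running=3)
  Row 1: .#.#  (2 black, running=5)
  Row 2: #...  (3 black, running=8)
  Row 3: .#.#  (2 black, running=10)
  Row 4: .#..  (3 black, running=13)
  Row 5: .#.#  (2 black, running=15)
  Row 6: #.#.  (2 black, running=17)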